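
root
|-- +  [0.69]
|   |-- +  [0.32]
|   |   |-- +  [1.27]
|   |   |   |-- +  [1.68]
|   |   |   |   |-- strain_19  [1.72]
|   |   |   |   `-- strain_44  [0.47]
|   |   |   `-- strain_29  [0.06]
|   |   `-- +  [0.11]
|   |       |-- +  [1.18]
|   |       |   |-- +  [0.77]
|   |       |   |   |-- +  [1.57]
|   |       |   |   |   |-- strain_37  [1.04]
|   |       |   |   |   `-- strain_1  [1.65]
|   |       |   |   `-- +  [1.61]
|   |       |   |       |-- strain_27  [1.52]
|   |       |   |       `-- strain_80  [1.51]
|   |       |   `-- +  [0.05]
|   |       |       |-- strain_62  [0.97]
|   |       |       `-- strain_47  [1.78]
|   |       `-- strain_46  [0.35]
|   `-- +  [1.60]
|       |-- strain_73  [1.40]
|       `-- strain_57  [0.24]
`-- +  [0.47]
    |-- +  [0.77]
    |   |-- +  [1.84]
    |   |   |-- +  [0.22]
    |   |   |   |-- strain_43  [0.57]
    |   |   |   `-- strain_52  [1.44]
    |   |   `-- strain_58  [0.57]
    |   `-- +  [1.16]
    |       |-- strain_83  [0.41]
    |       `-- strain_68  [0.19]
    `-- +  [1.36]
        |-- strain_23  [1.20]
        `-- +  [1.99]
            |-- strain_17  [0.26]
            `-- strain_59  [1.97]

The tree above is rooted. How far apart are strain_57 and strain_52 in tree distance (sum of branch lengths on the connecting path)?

The path runs strain_57 → … → MRCA → … → strain_52; the MRCA is the root of the tree.
Branch lengths along that path: 0.24 + 1.60 + 0.69 + 0.47 + 0.77 + 1.84 + 0.22 + 1.44 = 7.27.

7.27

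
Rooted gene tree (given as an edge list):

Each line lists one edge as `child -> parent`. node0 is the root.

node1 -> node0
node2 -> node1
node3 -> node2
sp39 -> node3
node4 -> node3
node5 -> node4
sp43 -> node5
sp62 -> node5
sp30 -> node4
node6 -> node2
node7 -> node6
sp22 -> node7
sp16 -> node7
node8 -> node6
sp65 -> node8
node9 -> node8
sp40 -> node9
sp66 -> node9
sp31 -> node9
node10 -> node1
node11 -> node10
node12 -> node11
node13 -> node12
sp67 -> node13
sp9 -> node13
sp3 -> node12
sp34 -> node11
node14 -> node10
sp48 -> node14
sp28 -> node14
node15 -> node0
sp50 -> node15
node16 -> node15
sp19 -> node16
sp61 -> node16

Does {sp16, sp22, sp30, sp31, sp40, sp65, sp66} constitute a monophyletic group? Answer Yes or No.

No

The MRCA of the listed taxa subtends ((sp39,((sp43,sp62),sp30)),((sp22,sp16),(sp65,(sp40,sp66,sp31)))).
That clade also contains sp39, sp43, sp62, which are not in the proposed group, so the group is not monophyletic.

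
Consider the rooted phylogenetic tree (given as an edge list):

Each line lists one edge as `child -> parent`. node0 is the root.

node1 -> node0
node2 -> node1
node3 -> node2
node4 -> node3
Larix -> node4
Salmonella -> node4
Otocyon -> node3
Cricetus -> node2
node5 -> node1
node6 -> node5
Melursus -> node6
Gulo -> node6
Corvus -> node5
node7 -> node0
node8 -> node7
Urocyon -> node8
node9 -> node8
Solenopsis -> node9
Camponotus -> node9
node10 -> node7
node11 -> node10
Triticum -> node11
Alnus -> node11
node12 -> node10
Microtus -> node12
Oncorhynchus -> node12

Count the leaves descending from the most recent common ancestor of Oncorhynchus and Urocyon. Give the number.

The MRCA of Oncorhynchus and Urocyon is the node subtending ((Urocyon,(Solenopsis,Camponotus)),((Triticum,Alnus),(Microtus,Oncorhynchus))).
That clade contains 7 terminal taxa: Alnus, Camponotus, Microtus, Oncorhynchus, Solenopsis, Triticum, Urocyon.

7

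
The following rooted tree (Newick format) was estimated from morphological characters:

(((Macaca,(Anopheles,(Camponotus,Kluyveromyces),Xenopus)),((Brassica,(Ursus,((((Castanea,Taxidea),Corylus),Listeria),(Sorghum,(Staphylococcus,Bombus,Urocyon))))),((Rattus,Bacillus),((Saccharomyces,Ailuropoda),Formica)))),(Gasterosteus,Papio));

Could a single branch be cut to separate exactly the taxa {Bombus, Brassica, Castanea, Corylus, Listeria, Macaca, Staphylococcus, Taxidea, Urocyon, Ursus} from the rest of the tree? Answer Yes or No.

No

The MRCA of the listed taxa subtends ((Macaca,(Anopheles,(Camponotus,Kluyveromyces),Xenopus)),((Brassica,(Ursus,((((Castanea,Taxidea),Corylus),Listeria),(Sorghum,(Staphylococcus,Bombus,Urocyon))))),((Rattus,Bacillus),((Saccharomyces,Ailuropoda),Formica)))).
That clade also contains Ailuropoda, Anopheles, Bacillus, Camponotus, Formica, Kluyveromyces, Rattus, Saccharomyces, Sorghum, Xenopus, which are not in the proposed group, so the group is not monophyletic.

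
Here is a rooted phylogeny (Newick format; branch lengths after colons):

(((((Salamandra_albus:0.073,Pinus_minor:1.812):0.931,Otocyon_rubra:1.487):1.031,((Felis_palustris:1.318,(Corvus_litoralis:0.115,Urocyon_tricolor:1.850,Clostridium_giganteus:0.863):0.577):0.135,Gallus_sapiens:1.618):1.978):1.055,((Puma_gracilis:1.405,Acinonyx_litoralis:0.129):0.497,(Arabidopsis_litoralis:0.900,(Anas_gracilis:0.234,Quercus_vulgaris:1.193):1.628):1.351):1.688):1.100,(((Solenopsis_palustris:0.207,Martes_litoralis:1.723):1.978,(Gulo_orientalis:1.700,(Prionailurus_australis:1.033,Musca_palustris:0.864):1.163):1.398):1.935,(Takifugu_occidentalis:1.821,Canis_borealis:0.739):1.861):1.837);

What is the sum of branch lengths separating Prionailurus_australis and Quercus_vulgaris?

14.326

The path runs Prionailurus_australis → … → MRCA → … → Quercus_vulgaris; the MRCA is the root of the tree.
Branch lengths along that path: 1.033 + 1.163 + 1.398 + 1.935 + 1.837 + 1.100 + 1.688 + 1.351 + 1.628 + 1.193 = 14.326.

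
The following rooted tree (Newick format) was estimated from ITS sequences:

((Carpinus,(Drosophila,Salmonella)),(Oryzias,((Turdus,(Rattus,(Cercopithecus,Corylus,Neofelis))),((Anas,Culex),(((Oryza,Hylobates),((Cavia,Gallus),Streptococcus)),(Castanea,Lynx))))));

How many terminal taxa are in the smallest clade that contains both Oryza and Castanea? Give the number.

The MRCA of Oryza and Castanea is the node subtending (((Oryza,Hylobates),((Cavia,Gallus),Streptococcus)),(Castanea,Lynx)).
That clade contains 7 terminal taxa: Castanea, Cavia, Gallus, Hylobates, Lynx, Oryza, Streptococcus.

7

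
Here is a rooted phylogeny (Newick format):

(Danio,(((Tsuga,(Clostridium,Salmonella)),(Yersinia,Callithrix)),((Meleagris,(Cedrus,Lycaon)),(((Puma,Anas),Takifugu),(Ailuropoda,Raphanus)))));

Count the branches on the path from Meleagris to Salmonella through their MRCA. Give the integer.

The MRCA of Meleagris and Salmonella is the node subtending (((Tsuga,(Clostridium,Salmonella)),(Yersinia,Callithrix)),((Meleagris,(Cedrus,Lycaon)),(((Puma,Anas),Takifugu),(Ailuropoda,Raphanus)))).
From Meleagris up to that node: 3 branches. From Salmonella up to the same node: 4 branches. Total: 3 + 4 = 7.

7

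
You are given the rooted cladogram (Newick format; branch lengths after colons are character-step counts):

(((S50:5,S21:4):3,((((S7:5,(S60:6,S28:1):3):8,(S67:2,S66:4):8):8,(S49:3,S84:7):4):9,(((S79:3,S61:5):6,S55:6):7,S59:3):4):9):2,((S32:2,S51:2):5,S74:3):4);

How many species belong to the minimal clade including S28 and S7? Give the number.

The MRCA of S28 and S7 is the node subtending (S7,(S60,S28)).
That clade contains 3 terminal taxa: S28, S60, S7.

3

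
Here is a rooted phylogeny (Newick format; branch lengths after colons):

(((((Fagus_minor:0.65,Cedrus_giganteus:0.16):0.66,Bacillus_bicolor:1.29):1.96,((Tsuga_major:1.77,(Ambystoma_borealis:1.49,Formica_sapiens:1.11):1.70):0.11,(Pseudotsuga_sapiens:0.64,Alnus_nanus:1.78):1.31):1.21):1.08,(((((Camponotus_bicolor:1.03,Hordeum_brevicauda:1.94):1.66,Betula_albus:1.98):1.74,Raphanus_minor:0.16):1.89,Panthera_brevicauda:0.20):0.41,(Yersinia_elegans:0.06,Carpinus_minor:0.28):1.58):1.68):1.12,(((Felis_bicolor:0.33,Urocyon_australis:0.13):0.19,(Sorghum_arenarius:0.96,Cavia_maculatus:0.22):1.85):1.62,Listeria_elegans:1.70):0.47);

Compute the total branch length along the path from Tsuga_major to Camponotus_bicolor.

12.58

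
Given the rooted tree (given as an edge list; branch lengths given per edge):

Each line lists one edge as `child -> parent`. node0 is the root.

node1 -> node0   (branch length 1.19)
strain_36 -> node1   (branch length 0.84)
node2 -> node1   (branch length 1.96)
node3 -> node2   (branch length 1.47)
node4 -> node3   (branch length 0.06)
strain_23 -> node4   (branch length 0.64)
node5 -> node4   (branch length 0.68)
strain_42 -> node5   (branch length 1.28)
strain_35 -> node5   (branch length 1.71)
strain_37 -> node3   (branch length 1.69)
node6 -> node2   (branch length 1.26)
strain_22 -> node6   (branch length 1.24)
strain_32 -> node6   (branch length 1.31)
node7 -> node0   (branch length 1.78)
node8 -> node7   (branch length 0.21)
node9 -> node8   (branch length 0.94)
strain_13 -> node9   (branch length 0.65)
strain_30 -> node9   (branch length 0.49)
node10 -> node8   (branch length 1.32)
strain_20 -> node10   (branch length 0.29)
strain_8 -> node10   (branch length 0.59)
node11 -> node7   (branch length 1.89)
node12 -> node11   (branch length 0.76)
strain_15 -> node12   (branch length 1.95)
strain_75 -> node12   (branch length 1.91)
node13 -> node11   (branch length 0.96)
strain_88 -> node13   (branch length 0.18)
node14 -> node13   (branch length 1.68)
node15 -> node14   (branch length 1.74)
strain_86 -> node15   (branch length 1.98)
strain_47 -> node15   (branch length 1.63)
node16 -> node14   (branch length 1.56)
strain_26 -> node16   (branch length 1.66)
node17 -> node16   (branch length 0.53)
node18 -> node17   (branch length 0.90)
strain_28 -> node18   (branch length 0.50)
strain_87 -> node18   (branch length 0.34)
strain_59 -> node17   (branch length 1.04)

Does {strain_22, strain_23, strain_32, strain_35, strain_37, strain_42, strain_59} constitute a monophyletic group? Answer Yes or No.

No

The MRCA of the listed taxa is the root, so the smallest clade containing them is the whole tree.
That clade also contains strain_13, strain_15, strain_20, strain_26, strain_28, strain_30, strain_36, strain_47, strain_75, strain_8, strain_86, strain_87, strain_88, which are not in the proposed group, so the group is not monophyletic.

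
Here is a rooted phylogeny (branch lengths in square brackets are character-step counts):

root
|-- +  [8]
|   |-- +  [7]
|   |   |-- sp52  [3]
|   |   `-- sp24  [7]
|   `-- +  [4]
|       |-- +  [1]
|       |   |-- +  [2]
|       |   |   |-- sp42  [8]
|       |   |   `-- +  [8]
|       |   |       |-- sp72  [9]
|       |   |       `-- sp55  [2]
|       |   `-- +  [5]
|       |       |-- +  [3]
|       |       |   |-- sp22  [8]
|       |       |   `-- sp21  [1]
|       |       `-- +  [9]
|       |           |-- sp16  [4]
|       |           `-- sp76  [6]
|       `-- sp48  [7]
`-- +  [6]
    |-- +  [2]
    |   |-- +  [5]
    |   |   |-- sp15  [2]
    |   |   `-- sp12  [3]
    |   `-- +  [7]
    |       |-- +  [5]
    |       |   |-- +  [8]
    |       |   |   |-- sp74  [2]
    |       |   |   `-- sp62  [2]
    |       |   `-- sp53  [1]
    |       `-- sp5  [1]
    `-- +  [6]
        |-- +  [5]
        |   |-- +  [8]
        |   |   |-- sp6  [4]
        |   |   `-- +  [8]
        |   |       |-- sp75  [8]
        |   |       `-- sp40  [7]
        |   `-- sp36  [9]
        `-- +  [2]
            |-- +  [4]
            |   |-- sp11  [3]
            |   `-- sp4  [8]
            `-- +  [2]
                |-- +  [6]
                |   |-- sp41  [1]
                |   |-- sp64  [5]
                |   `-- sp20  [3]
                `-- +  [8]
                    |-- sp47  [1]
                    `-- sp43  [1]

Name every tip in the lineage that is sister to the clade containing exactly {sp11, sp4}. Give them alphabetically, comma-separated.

The clade containing exactly {sp11, sp4} attaches to the tree at the node subtending ((sp11,sp4),((sp41,sp64,sp20),(sp47,sp43))).
The other lineage descending from that same node — the sister group — is ((sp41,sp64,sp20),(sp47,sp43)); its 5 tips in alphabetical order are the answer.

sp20, sp41, sp43, sp47, sp64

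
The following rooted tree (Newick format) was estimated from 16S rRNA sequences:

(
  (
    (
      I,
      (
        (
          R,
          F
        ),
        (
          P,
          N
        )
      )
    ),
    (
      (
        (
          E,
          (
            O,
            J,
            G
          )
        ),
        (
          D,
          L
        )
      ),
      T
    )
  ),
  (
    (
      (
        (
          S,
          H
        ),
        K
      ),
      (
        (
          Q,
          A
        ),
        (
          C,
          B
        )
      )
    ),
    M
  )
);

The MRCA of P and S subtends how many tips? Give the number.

The MRCA of P and S is the root, so the clade is the entire tree.
That clade contains 20 terminal taxa: A, B, C, D, E, F, G, H, I, J, K, L, M, N, O, P, Q, R, S, T.

20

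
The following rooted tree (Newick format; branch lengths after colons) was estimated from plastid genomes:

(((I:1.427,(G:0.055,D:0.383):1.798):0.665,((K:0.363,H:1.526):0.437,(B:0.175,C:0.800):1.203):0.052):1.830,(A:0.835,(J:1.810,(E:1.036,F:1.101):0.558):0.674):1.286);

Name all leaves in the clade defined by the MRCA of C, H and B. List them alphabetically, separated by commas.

B, C, H, K

Tracing C: it sits inside (B,C).
Tracing H: it sits inside (K,H).
Tracing B: it sits inside (B,C).
The smallest clade enclosing all 3 is ((K,H),(B,C)); the answer is its 4 terminal taxa in alphabetical order.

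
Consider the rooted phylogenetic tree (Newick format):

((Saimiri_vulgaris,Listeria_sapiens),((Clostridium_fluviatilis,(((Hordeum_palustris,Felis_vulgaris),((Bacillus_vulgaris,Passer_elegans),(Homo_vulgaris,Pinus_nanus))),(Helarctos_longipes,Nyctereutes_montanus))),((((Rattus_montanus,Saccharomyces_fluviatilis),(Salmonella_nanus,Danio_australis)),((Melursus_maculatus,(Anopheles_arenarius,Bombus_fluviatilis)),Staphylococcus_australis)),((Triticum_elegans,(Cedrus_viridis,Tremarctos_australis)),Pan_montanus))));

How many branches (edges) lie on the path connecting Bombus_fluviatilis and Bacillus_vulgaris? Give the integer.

The MRCA of Bombus_fluviatilis and Bacillus_vulgaris is the node subtending ((Clostridium_fluviatilis,(((Hordeum_palustris,Felis_vulgaris),((Bacillus_vulgaris,Passer_elegans),(Homo_vulgaris,Pinus_nanus))),(Helarctos_longipes,Nyctereutes_montanus))),((((Rattus_montanus,Saccharomyces_fluviatilis),(Salmonella_nanus,Danio_australis)),((Melursus_maculatus,(Anopheles_arenarius,Bombus_fluviatilis)),Staphylococcus_australis)),((Triticum_elegans,(Cedrus_viridis,Tremarctos_australis)),Pan_montanus))).
From Bombus_fluviatilis up to that node: 6 branches. From Bacillus_vulgaris up to the same node: 6 branches. Total: 6 + 6 = 12.

12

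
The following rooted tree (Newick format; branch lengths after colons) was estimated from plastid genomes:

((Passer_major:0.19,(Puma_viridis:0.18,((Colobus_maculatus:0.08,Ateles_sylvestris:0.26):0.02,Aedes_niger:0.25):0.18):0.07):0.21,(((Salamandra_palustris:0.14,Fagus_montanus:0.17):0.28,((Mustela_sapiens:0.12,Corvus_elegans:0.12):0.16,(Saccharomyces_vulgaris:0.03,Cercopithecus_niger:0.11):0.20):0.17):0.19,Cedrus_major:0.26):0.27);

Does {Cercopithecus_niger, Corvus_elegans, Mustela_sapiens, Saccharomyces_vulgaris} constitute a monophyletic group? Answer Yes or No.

Yes

The most recent common ancestor of these taxa subtends ((Mustela_sapiens,Corvus_elegans),(Saccharomyces_vulgaris,Cercopithecus_niger)).
That clade has exactly 4 tips — every listed taxon and nothing else — so the group is monophyletic.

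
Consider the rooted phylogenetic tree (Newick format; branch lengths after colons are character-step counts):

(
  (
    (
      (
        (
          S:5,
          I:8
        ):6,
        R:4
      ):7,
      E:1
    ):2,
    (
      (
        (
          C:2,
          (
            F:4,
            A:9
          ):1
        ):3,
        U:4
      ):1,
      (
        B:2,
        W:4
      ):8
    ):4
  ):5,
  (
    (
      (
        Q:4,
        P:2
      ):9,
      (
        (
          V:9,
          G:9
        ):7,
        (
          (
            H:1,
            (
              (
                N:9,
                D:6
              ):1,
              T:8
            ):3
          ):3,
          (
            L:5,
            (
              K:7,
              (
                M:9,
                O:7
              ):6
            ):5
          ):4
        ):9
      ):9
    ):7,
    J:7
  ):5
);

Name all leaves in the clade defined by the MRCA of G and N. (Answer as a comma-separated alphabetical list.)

D, G, H, K, L, M, N, O, T, V

Tracing G: it sits inside (V,G).
Tracing N: it sits inside (N,D).
The smallest clade enclosing both is ((V,G),((H,((N,D),T)),(L,(K,(M,O))))); the answer is its 10 terminal taxa in alphabetical order.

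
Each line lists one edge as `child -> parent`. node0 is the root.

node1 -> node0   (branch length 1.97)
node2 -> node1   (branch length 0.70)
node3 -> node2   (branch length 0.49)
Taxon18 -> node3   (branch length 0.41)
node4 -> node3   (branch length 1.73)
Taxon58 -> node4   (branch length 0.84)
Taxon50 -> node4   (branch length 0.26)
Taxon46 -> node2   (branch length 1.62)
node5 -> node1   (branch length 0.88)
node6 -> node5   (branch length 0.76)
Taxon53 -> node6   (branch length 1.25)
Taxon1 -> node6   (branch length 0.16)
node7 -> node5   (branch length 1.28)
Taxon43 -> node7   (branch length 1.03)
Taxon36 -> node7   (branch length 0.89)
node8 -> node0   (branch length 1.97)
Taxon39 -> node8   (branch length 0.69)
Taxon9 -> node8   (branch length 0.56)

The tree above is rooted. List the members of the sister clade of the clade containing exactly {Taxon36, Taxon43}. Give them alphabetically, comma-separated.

The clade containing exactly {Taxon36, Taxon43} attaches to the tree at the node subtending ((Taxon53,Taxon1),(Taxon43,Taxon36)).
The other lineage descending from that same node — the sister group — is (Taxon53,Taxon1); its 2 tips in alphabetical order are the answer.

Taxon1, Taxon53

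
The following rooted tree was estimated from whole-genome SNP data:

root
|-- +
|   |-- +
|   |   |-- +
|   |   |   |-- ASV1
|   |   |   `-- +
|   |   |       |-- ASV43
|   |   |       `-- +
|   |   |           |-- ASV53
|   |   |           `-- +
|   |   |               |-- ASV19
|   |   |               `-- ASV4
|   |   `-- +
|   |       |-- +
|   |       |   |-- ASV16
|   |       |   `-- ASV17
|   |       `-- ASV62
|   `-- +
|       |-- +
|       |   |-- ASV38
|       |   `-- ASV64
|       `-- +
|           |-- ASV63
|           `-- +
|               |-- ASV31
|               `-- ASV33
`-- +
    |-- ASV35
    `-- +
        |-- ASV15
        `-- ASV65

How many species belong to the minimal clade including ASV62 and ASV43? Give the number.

8

The MRCA of ASV62 and ASV43 is the node subtending ((ASV1,(ASV43,(ASV53,(ASV19,ASV4)))),((ASV16,ASV17),ASV62)).
That clade contains 8 terminal taxa: ASV1, ASV16, ASV17, ASV19, ASV4, ASV43, ASV53, ASV62.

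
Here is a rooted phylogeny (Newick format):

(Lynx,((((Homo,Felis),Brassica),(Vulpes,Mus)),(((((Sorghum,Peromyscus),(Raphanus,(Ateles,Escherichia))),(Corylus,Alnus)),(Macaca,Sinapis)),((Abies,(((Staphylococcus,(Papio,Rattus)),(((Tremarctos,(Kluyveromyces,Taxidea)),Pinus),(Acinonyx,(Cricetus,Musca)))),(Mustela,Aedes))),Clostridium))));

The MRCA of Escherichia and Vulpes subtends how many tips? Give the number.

The MRCA of Escherichia and Vulpes is the node subtending ((((Homo,Felis),Brassica),(Vulpes,Mus)),(((((Sorghum,Peromyscus),(Raphanus,(Ateles,Escherichia))),(Corylus,Alnus)),(Macaca,Sinapis)),((Abies,(((Staphylococcus,(Papio,Rattus)),(((Tremarctos,(Kluyveromyces,Taxidea)),Pinus),(Acinonyx,(Cricetus,Musca)))),(Mustela,Aedes))),Clostridium))).
That clade contains 28 terminal taxa: Abies, Acinonyx, Aedes, Alnus, Ateles, Brassica, Clostridium, Corylus, Cricetus, Escherichia, Felis, Homo, Kluyveromyces, Macaca, Mus, Musca, Mustela, Papio, Peromyscus, Pinus, Raphanus, Rattus, Sinapis, Sorghum, Staphylococcus, Taxidea, Tremarctos, Vulpes.

28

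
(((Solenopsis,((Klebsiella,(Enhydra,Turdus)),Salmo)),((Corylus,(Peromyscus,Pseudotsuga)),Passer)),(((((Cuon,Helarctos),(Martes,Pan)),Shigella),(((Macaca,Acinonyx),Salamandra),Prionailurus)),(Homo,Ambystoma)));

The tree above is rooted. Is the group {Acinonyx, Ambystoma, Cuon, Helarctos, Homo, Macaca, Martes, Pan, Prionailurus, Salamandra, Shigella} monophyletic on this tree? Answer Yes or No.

The most recent common ancestor of these taxa subtends (((((Cuon,Helarctos),(Martes,Pan)),Shigella),(((Macaca,Acinonyx),Salamandra),Prionailurus)),(Homo,Ambystoma)).
That clade has exactly 11 tips — every listed taxon and nothing else — so the group is monophyletic.

Yes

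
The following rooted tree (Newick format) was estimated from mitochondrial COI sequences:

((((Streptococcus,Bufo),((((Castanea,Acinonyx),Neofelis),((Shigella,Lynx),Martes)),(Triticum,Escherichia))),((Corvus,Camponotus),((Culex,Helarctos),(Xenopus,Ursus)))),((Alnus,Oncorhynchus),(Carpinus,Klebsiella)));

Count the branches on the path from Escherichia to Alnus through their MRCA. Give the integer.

The MRCA of Escherichia and Alnus is the root of the tree.
From Escherichia up to that node: 5 branches. From Alnus up to the same node: 3 branches. Total: 5 + 3 = 8.

8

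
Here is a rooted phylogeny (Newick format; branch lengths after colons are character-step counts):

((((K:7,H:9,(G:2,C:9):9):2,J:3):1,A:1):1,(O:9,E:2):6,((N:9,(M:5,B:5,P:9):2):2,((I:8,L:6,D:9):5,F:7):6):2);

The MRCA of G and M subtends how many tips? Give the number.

16

The MRCA of G and M is the root, so the clade is the entire tree.
That clade contains 16 terminal taxa: A, B, C, D, E, F, G, H, I, J, K, L, M, N, O, P.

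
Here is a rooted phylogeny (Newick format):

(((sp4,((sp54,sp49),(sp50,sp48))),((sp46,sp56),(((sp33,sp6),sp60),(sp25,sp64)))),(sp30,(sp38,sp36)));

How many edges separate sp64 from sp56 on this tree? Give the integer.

5

The MRCA of sp64 and sp56 is the node subtending ((sp46,sp56),(((sp33,sp6),sp60),(sp25,sp64))).
From sp64 up to that node: 3 branches. From sp56 up to the same node: 2 branches. Total: 3 + 2 = 5.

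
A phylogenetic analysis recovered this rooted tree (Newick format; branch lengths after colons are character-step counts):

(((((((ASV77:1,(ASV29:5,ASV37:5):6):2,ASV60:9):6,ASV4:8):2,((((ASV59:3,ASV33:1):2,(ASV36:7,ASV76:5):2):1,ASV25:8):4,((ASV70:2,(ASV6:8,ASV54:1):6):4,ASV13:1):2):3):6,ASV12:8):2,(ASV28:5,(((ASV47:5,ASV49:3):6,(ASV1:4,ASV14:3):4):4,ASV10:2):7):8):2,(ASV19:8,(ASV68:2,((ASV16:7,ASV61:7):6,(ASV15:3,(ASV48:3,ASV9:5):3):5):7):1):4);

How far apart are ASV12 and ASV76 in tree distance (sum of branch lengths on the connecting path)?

The path runs ASV12 → … → MRCA → … → ASV76; the MRCA is the node subtending (((((ASV77,(ASV29,ASV37)),ASV60),ASV4),((((ASV59,ASV33),(ASV36,ASV76)),ASV25),((ASV70,(ASV6,ASV54)),ASV13))),ASV12).
Branch lengths along that path: 8 + 6 + 3 + 4 + 1 + 2 + 5 = 29.

29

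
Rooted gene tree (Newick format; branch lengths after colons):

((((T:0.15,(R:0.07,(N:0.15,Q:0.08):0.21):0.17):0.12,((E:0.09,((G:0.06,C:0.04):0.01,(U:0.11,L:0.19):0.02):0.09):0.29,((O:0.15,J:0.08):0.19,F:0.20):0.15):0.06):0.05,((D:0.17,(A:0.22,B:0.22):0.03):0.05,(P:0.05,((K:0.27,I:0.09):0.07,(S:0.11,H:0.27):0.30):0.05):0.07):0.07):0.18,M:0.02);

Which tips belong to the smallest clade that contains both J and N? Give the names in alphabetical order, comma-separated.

C, E, F, G, J, L, N, O, Q, R, T, U

Tracing J: it sits inside (O,J).
Tracing N: it sits inside (N,Q).
The smallest clade enclosing both is ((T,(R,(N,Q))),((E,((G,C),(U,L))),((O,J),F))); the answer is its 12 terminal taxa in alphabetical order.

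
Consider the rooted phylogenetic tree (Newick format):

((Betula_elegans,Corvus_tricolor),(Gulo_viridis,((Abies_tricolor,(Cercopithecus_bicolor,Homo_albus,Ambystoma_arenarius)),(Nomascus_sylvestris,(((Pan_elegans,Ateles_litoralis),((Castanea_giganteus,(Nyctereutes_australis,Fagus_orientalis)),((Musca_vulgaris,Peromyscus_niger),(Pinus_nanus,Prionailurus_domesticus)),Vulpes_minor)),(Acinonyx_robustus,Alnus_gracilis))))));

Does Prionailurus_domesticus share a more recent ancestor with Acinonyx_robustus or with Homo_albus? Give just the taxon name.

Acinonyx_robustus

The MRCA of Prionailurus_domesticus and Acinonyx_robustus subtends (((Pan_elegans,Ateles_litoralis),((Castanea_giganteus,(Nyctereutes_australis,Fagus_orientalis)),((Musca_vulgaris,Peromyscus_niger),(Pinus_nanus,Prionailurus_domesticus)),Vulpes_minor)),(Acinonyx_robustus,Alnus_gracilis)) (12 taxa).
The MRCA of Prionailurus_domesticus and Homo_albus subtends ((Abies_tricolor,(Cercopithecus_bicolor,Homo_albus,Ambystoma_arenarius)),(Nomascus_sylvestris,(((Pan_elegans,Ateles_litoralis),((Castanea_giganteus,(Nyctereutes_australis,Fagus_orientalis)),((Musca_vulgaris,Peromyscus_niger),(Pinus_nanus,Prionailurus_domesticus)),Vulpes_minor)),(Acinonyx_robustus,Alnus_gracilis)))) (17 taxa).
The first is nested inside the second, so Prionailurus_domesticus shares a more recent common ancestor with Acinonyx_robustus.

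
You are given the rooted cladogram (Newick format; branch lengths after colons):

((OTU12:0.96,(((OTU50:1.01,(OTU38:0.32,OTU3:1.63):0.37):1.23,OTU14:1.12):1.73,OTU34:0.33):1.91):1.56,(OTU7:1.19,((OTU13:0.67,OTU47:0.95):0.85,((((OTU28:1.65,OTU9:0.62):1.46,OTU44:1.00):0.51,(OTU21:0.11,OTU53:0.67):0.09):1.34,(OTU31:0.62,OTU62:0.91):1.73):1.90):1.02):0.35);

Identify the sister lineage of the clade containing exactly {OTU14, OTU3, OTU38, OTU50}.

The clade containing exactly {OTU14, OTU3, OTU38, OTU50} attaches to the tree at the node subtending (((OTU50,(OTU38,OTU3)),OTU14),OTU34).
The other lineage descending from that same node — the sister group — is the single tip OTU34.

OTU34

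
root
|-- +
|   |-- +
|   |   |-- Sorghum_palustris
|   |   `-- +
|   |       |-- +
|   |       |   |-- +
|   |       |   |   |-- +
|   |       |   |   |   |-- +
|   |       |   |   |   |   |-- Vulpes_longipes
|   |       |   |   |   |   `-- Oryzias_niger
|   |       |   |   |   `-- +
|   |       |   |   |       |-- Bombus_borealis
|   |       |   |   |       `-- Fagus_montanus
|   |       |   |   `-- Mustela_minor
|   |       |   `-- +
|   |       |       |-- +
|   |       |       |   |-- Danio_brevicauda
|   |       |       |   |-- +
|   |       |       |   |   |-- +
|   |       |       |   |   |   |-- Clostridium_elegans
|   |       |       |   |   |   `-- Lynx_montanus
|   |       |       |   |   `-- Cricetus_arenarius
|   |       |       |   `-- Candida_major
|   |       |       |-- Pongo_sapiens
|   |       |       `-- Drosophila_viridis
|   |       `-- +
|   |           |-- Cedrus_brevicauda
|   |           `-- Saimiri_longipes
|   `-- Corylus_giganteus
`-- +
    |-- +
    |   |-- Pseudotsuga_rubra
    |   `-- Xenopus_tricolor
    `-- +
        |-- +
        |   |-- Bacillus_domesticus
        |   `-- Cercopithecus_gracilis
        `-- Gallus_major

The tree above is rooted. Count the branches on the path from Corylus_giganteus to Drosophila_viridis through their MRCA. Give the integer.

6

The MRCA of Corylus_giganteus and Drosophila_viridis is the node subtending ((Sorghum_palustris,(((((Vulpes_longipes,Oryzias_niger),(Bombus_borealis,Fagus_montanus)),Mustela_minor),((Danio_brevicauda,((Clostridium_elegans,Lynx_montanus),Cricetus_arenarius),Candida_major),Pongo_sapiens,Drosophila_viridis)),(Cedrus_brevicauda,Saimiri_longipes))),Corylus_giganteus).
From Corylus_giganteus up to that node: 1 branch. From Drosophila_viridis up to the same node: 5 branches. Total: 1 + 5 = 6.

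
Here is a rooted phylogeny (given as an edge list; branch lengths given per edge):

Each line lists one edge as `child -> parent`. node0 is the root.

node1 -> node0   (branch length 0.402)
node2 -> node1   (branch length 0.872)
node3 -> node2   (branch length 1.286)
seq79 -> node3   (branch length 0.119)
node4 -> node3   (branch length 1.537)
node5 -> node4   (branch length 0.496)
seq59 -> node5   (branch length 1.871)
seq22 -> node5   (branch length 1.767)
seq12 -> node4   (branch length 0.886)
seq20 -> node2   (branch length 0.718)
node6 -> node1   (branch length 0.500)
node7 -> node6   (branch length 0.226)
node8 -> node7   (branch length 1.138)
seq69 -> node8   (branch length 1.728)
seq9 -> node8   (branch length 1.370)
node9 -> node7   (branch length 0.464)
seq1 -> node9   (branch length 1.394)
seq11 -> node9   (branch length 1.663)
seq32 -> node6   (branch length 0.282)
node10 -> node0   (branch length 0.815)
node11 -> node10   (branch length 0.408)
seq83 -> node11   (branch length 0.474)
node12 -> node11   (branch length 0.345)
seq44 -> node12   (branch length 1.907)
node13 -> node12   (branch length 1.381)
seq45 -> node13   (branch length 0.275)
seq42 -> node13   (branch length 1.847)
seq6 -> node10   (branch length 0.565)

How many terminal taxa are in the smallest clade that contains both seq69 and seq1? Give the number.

The MRCA of seq69 and seq1 is the node subtending ((seq69,seq9),(seq1,seq11)).
That clade contains 4 terminal taxa: seq1, seq11, seq69, seq9.

4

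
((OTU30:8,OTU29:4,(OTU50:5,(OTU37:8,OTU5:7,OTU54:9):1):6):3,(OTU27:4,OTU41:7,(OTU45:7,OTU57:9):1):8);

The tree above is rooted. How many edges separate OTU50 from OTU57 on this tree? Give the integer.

The MRCA of OTU50 and OTU57 is the root of the tree.
From OTU50 up to that node: 3 branches. From OTU57 up to the same node: 3 branches. Total: 3 + 3 = 6.

6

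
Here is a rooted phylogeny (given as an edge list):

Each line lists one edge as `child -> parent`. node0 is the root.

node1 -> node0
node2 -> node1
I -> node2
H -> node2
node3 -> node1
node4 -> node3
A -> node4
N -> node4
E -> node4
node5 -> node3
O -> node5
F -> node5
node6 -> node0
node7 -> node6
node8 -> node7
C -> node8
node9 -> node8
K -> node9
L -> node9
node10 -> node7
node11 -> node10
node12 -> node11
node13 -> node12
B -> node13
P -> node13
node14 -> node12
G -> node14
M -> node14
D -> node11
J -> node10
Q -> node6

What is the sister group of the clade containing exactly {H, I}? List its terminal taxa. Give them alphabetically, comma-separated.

The clade containing exactly {H, I} attaches to the tree at the node subtending ((I,H),((A,N,E),(O,F))).
The other lineage descending from that same node — the sister group — is ((A,N,E),(O,F)); its 5 tips in alphabetical order are the answer.

A, E, F, N, O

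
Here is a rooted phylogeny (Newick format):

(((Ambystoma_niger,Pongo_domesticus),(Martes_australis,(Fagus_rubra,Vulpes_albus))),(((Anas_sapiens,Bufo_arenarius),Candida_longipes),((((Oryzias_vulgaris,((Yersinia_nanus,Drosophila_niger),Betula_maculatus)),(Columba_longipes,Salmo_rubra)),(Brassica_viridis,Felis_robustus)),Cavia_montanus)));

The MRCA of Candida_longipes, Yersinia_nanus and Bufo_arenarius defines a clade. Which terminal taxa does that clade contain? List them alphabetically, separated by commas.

Anas_sapiens, Betula_maculatus, Brassica_viridis, Bufo_arenarius, Candida_longipes, Cavia_montanus, Columba_longipes, Drosophila_niger, Felis_robustus, Oryzias_vulgaris, Salmo_rubra, Yersinia_nanus

Tracing Candida_longipes: it sits inside ((Anas_sapiens,Bufo_arenarius),Candida_longipes).
Tracing Yersinia_nanus: it sits inside (Yersinia_nanus,Drosophila_niger).
Tracing Bufo_arenarius: it sits inside (Anas_sapiens,Bufo_arenarius).
The smallest clade enclosing all 3 is (((Anas_sapiens,Bufo_arenarius),Candida_longipes),((((Oryzias_vulgaris,((Yersinia_nanus,Drosophila_niger),Betula_maculatus)),(Columba_longipes,Salmo_rubra)),(Brassica_viridis,Felis_robustus)),Cavia_montanus)); the answer is its 12 terminal taxa in alphabetical order.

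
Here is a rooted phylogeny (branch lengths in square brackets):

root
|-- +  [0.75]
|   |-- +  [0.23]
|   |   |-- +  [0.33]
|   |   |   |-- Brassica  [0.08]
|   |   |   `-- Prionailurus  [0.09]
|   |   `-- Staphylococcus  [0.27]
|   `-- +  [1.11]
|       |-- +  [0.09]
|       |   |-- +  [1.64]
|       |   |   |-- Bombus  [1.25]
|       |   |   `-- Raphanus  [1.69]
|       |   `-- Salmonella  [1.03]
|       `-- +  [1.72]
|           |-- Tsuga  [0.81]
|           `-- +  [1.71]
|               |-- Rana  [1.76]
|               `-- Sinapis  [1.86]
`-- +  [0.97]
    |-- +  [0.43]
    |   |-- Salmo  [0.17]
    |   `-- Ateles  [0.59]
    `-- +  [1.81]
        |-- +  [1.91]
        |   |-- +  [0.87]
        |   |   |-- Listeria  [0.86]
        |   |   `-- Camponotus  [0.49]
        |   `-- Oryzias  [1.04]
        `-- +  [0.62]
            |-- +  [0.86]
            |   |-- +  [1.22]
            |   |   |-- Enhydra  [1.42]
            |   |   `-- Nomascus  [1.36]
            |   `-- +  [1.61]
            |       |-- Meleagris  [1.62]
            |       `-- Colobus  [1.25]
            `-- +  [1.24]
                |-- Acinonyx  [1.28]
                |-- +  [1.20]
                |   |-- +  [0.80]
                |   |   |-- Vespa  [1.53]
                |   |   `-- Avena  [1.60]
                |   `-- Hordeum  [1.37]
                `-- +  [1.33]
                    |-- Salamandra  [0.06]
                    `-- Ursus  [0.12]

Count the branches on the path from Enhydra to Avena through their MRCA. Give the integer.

7

The MRCA of Enhydra and Avena is the node subtending (((Enhydra,Nomascus),(Meleagris,Colobus)),(Acinonyx,((Vespa,Avena),Hordeum),(Salamandra,Ursus))).
From Enhydra up to that node: 3 branches. From Avena up to the same node: 4 branches. Total: 3 + 4 = 7.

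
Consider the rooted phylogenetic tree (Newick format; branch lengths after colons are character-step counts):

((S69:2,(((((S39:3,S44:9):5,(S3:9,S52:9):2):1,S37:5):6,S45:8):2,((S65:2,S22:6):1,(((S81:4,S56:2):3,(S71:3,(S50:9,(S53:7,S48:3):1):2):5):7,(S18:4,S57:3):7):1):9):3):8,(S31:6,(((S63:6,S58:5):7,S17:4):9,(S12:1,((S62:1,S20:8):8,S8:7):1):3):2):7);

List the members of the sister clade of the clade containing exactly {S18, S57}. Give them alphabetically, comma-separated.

The clade containing exactly {S18, S57} attaches to the tree at the node subtending (((S81,S56),(S71,(S50,(S53,S48)))),(S18,S57)).
The other lineage descending from that same node — the sister group — is ((S81,S56),(S71,(S50,(S53,S48)))); its 6 tips in alphabetical order are the answer.

S48, S50, S53, S56, S71, S81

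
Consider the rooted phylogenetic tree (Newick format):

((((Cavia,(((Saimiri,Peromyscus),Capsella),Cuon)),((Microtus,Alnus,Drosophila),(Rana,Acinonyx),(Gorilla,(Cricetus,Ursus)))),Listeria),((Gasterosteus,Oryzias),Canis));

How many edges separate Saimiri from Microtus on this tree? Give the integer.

The MRCA of Saimiri and Microtus is the node subtending ((Cavia,(((Saimiri,Peromyscus),Capsella),Cuon)),((Microtus,Alnus,Drosophila),(Rana,Acinonyx),(Gorilla,(Cricetus,Ursus)))).
From Saimiri up to that node: 5 branches. From Microtus up to the same node: 3 branches. Total: 5 + 3 = 8.

8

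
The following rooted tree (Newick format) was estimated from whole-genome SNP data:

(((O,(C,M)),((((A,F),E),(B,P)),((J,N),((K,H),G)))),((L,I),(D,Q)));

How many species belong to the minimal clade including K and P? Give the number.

10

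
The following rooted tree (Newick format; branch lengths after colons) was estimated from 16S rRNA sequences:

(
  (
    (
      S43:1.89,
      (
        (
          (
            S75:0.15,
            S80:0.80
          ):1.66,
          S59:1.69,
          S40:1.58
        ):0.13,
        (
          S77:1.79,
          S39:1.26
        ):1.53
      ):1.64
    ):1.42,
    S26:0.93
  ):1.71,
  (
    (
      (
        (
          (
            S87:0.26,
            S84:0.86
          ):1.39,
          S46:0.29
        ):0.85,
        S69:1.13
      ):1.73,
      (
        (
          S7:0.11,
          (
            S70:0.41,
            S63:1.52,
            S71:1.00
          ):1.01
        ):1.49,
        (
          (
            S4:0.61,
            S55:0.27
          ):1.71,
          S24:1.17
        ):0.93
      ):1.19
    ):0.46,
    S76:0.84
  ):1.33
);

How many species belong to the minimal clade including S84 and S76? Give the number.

12

The MRCA of S84 and S76 is the node subtending (((((S87,S84),S46),S69),((S7,(S70,S63,S71)),((S4,S55),S24))),S76).
That clade contains 12 terminal taxa: S24, S4, S46, S55, S63, S69, S7, S70, S71, S76, S84, S87.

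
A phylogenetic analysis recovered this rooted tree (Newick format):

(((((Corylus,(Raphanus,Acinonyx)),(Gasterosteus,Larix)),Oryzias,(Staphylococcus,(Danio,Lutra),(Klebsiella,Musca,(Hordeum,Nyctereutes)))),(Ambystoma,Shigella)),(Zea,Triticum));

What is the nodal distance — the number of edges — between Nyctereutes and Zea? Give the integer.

8

The MRCA of Nyctereutes and Zea is the root of the tree.
From Nyctereutes up to that node: 6 branches. From Zea up to the same node: 2 branches. Total: 6 + 2 = 8.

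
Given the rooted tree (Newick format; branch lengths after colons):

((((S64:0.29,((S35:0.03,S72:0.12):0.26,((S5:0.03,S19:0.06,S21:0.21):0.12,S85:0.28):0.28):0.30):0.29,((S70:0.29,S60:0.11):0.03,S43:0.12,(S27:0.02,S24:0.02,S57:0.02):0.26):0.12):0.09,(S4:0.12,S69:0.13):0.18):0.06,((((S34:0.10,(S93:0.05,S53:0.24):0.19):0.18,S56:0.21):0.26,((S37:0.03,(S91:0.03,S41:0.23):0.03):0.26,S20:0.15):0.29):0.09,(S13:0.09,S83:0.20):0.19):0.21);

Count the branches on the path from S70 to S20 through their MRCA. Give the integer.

9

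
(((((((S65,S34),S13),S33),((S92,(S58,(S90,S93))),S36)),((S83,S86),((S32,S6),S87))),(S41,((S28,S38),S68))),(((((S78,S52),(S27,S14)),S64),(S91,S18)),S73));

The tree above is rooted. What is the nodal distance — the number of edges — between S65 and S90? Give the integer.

The MRCA of S65 and S90 is the node subtending ((((S65,S34),S13),S33),((S92,(S58,(S90,S93))),S36)).
From S65 up to that node: 4 branches. From S90 up to the same node: 5 branches. Total: 4 + 5 = 9.

9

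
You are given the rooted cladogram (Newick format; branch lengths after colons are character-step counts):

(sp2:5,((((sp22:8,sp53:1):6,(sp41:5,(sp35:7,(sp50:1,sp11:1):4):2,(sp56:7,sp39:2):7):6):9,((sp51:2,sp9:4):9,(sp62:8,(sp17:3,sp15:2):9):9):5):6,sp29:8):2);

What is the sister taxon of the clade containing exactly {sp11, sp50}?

The clade containing exactly {sp11, sp50} attaches to the tree at the node subtending (sp35,(sp50,sp11)).
The other lineage descending from that same node — the sister group — is the single tip sp35.

sp35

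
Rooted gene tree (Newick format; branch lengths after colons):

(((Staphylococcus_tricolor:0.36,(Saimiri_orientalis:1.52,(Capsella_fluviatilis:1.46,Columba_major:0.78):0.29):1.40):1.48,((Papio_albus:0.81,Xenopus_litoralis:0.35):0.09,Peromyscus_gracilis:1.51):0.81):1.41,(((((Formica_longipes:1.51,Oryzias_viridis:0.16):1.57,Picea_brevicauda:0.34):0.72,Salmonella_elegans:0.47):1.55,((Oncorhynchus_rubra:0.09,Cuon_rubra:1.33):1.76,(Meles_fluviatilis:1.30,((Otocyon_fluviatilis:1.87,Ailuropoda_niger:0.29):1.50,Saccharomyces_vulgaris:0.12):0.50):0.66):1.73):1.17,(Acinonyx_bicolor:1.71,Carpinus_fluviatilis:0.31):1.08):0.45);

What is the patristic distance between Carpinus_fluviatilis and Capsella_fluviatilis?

The path runs Carpinus_fluviatilis → … → MRCA → … → Capsella_fluviatilis; the MRCA is the root of the tree.
Branch lengths along that path: 0.31 + 1.08 + 0.45 + 1.41 + 1.48 + 1.40 + 0.29 + 1.46 = 7.88.

7.88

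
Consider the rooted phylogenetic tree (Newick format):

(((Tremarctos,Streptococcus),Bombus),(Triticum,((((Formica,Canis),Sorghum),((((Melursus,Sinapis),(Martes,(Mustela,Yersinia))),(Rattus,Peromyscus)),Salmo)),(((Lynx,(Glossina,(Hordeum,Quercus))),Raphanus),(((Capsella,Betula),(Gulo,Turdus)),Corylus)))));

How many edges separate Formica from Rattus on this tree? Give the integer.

7

The MRCA of Formica and Rattus is the node subtending (((Formica,Canis),Sorghum),((((Melursus,Sinapis),(Martes,(Mustela,Yersinia))),(Rattus,Peromyscus)),Salmo)).
From Formica up to that node: 3 branches. From Rattus up to the same node: 4 branches. Total: 3 + 4 = 7.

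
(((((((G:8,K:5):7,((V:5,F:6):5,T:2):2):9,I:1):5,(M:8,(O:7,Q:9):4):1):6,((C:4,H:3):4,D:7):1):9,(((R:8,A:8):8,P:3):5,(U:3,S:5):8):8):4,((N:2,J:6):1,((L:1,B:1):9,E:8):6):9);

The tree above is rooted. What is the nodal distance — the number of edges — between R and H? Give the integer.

The MRCA of R and H is the node subtending ((((((G,K),((V,F),T)),I),(M,(O,Q))),((C,H),D)),(((R,A),P),(U,S))).
From R up to that node: 4 branches. From H up to the same node: 4 branches. Total: 4 + 4 = 8.

8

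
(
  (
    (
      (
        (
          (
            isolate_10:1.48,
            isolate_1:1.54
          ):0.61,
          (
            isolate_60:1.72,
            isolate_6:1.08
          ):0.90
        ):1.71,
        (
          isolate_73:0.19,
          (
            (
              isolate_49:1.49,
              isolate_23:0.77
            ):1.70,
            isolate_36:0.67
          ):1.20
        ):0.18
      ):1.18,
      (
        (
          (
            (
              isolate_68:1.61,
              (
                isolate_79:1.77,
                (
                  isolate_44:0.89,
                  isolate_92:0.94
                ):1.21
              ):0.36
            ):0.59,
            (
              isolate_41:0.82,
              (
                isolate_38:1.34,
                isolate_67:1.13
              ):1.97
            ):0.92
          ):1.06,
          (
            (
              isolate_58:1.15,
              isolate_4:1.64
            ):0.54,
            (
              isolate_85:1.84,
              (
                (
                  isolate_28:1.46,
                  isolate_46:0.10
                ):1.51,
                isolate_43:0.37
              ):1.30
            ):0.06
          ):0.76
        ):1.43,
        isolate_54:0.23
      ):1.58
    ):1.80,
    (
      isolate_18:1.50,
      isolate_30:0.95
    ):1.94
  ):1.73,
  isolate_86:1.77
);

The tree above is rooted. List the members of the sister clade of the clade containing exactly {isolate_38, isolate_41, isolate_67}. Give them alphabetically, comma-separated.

The clade containing exactly {isolate_38, isolate_41, isolate_67} attaches to the tree at the node subtending ((isolate_68,(isolate_79,(isolate_44,isolate_92))),(isolate_41,(isolate_38,isolate_67))).
The other lineage descending from that same node — the sister group — is (isolate_68,(isolate_79,(isolate_44,isolate_92))); its 4 tips in alphabetical order are the answer.

isolate_44, isolate_68, isolate_79, isolate_92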